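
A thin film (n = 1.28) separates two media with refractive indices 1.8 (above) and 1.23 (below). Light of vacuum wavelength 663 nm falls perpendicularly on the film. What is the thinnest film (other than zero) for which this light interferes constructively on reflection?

At the upper boundary (n = 1.8 to n = 1.28) the reflected ray undergoes no phase shift.
At the lower boundary (n = 1.28 to n = 1.23) the reflected ray undergoes no phase shift.
The two reflections carry the same phase change, so no net offset.
For maximum reflection here: 2 n t = m λ.
Minimum nonzero at m = 1: t = λ / (2 n) = 663 / (2 × 1.28) = 259 nm.

259 nm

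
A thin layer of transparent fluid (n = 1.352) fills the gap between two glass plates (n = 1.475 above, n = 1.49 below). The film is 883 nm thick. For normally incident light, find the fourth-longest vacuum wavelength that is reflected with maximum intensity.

682 nm

Ray reflecting at the top interface goes from n = 1.475 toward n = 1.352: no phase shift.
At the lower boundary (n = 1.352 to n = 1.49) the reflected ray undergoes a half-wave phase shift.
Net: one phase inversion between the two reflected rays.
So the condition for constructive reflection is 2 n t = (m + ½) λ.
λ = 2 n t / (m + ½). The fourth-longest wavelength is m = 3: λ = 2 × 1.352 × 883 / 3.50 = 682 nm.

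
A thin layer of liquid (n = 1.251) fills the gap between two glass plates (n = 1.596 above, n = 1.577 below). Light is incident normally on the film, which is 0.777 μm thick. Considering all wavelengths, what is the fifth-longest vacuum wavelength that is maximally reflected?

Top surface (1.596 → 1.251): reflection off a lower-index medium gives no phase shift.
Ray reflecting at the bottom interface goes from n = 1.251 toward n = 1.577: a half-wave phase shift.
Net: one phase inversion between the two reflected rays.
For strong reflection here: 2 n t = (m + ½) λ.
λ = 2 n t / (m + ½). The fifth-longest wavelength is m = 4: λ = 2 × 1.251 × 777 / 4.50 = 432 nm.

432 nm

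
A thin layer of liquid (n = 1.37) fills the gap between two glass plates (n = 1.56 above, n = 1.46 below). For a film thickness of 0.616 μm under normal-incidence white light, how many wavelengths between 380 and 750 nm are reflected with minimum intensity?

Top surface (1.56 → 1.37): reflection off a lower-index medium gives no phase shift.
Bottom surface (1.37 → 1.46): reflection off a higher-index medium gives a half-wave phase shift.
Exactly one π shift → a net half-wave offset.
With one net inversion, destructive interference in reflection requires 2 n t = m λ.
λ = 2 n t / m = 1688 / m nm.
m=2: 844 nm (IR); m=3: 563 nm (visible); m=4: 422 nm (visible); m=5: 338 nm (UV).

2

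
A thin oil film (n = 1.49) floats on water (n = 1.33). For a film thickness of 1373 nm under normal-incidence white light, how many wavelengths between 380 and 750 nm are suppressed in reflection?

Top surface (1.0 → 1.49): reflection off a higher-index medium gives a half-wave phase shift.
At the lower boundary (n = 1.49 to n = 1.33) the reflected ray undergoes no phase shift.
The two reflections differ by half a wavelength.
For dark reflection here: 2 n t = m λ.
λ = 2 n t / m = 4092 / m nm.
m=5: 818 nm (IR); m=6: 682 nm (visible); m=7: 585 nm (visible); m=8: 511 nm (visible); m=9: 455 nm (visible); m=10: 409 nm (visible); m=11: 372 nm (UV).

5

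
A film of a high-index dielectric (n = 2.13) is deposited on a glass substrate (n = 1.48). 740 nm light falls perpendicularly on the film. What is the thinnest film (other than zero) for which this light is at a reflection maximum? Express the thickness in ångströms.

869 Å

Ray reflecting at the top interface goes from n = 1.0 toward n = 2.13: a half-wave phase shift.
At the lower boundary (n = 2.13 to n = 1.48) the reflected ray undergoes no phase shift.
Net: one phase inversion between the two reflected rays.
For maximum reflection here: 2 n t = (m + ½) λ.
Minimum at m = 0: t = λ / (4 n) = 740 / (4 × 2.13) = 86.9 nm.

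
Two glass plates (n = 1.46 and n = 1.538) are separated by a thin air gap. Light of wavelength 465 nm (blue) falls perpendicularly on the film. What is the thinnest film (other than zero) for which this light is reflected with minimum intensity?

233 nm

At the upper boundary (n = 1.46 to n = 1.0) the reflected ray undergoes no phase shift.
Ray reflecting at the bottom interface goes from n = 1.0 toward n = 1.538: a half-wave phase shift.
Net: one phase inversion between the two reflected rays.
For minimum reflection here: 2 n t = m λ.
Minimum nonzero at m = 1: t = λ / (2 n) = 465 / (2 × 1.0) = 233 nm.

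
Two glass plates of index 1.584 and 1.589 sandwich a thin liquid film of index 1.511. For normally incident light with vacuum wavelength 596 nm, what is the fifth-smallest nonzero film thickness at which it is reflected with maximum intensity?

887 nm

Top surface (1.584 → 1.511): reflection off a lower-index medium gives no phase shift.
At the lower boundary (n = 1.511 to n = 1.589) the reflected ray undergoes a half-wave phase shift.
The two reflections differ by half a wavelength.
So the condition for constructive reflection is 2 n t = (m + ½) λ.
The fifth-smallest nonzero thickness corresponds to m = 4: t = (m + ½) λ / (2 n) = 4.50 × 596 / (2 × 1.511) = 887 nm.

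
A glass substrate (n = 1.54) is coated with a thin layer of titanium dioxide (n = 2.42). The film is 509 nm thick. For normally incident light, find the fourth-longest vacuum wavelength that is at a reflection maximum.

Ray reflecting at the top interface goes from n = 1.0 toward n = 2.42: a half-wave phase shift.
At the lower boundary (n = 2.42 to n = 1.54) the reflected ray undergoes no phase shift.
Net: one phase inversion between the two reflected rays.
With one net inversion, constructive interference in reflection requires 2 n t = (m + ½) λ.
λ = 2 n t / (m + ½). The fourth-longest wavelength is m = 3: λ = 2 × 2.42 × 509 / 3.50 = 704 nm.

704 nm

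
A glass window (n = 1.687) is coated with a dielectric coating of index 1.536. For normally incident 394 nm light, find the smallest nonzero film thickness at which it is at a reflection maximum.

128 nm

Ray reflecting at the top interface goes from n = 1.0 toward n = 1.536: a half-wave phase shift.
Bottom surface (1.536 → 1.687): reflection off a higher-index medium gives a half-wave phase shift.
Zero or two π shifts → no net half-wave offset.
For maximum reflection here: 2 n t = m λ.
Minimum nonzero at m = 1: t = λ / (2 n) = 394 / (2 × 1.536) = 128 nm.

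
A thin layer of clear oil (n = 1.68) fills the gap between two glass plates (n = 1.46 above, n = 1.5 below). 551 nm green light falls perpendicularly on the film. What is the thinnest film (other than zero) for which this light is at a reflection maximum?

Top surface (1.46 → 1.68): reflection off a higher-index medium gives a half-wave phase shift.
Ray reflecting at the bottom interface goes from n = 1.68 toward n = 1.5: no phase shift.
Exactly one π shift → a net half-wave offset.
With one net inversion, constructive interference in reflection requires 2 n t = (m + ½) λ.
Minimum at m = 0: t = λ / (4 n) = 551 / (4 × 1.68) = 82.0 nm.

82.0 nm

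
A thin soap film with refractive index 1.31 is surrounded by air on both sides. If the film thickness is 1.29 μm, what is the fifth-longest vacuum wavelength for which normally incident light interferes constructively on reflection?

At the upper boundary (n = 1.0 to n = 1.31) the reflected ray undergoes a half-wave phase shift.
Ray reflecting at the bottom interface goes from n = 1.31 toward n = 1.0: no phase shift.
Net: one phase inversion between the two reflected rays.
With one net inversion, constructive interference in reflection requires 2 n t = (m + ½) λ.
λ = 2 n t / (m + ½). The fifth-longest wavelength is m = 4: λ = 2 × 1.31 × 1290 / 4.50 = 751 nm.

751 nm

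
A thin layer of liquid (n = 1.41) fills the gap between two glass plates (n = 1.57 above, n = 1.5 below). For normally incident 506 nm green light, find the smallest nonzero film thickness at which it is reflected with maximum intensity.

89.7 nm

At the upper boundary (n = 1.57 to n = 1.41) the reflected ray undergoes no phase shift.
Ray reflecting at the bottom interface goes from n = 1.41 toward n = 1.5: a half-wave phase shift.
Net: one phase inversion between the two reflected rays.
With one net inversion, constructive interference in reflection requires 2 n t = (m + ½) λ.
Minimum at m = 0: t = λ / (4 n) = 506 / (4 × 1.41) = 89.7 nm.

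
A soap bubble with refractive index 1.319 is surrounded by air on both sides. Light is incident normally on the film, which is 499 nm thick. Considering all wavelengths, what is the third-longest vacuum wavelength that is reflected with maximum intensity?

Ray reflecting at the top interface goes from n = 1.0 toward n = 1.319: a half-wave phase shift.
Ray reflecting at the bottom interface goes from n = 1.319 toward n = 1.0: no phase shift.
The two reflections differ by half a wavelength.
With one net inversion, constructive interference in reflection requires 2 n t = (m + ½) λ.
λ = 2 n t / (m + ½). The third-longest wavelength is m = 2: λ = 2 × 1.319 × 499 / 2.50 = 527 nm.

527 nm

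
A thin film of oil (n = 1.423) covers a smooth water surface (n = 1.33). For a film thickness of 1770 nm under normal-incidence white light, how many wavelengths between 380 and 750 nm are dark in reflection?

Top surface (1.0 → 1.423): reflection off a higher-index medium gives a half-wave phase shift.
Bottom surface (1.423 → 1.33): reflection off a lower-index medium gives no phase shift.
The two reflections differ by half a wavelength.
With one net inversion, destructive interference in reflection requires 2 n t = m λ.
λ = 2 n t / m = 5037 / m nm.
m=6: 840 nm (IR); m=7: 720 nm (visible); m=8: 630 nm (visible); m=9: 560 nm (visible); m=10: 504 nm (visible); m=11: 458 nm (visible); m=12: 420 nm (visible); m=13: 387 nm (visible); m=14: 360 nm (UV).

7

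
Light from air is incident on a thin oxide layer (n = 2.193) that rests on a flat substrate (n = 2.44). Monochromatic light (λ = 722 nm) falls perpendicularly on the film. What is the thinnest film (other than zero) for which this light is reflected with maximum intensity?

At the upper boundary (n = 1.0 to n = 2.193) the reflected ray undergoes a half-wave phase shift.
Ray reflecting at the bottom interface goes from n = 2.193 toward n = 2.44: a half-wave phase shift.
Net: no relative phase inversion (both shifts match).
For maximum reflection here: 2 n t = m λ.
Minimum nonzero at m = 1: t = λ / (2 n) = 722 / (2 × 2.193) = 165 nm.

165 nm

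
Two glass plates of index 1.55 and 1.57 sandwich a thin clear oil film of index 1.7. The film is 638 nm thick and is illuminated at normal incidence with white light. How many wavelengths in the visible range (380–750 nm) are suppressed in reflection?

3

Top surface (1.55 → 1.7): reflection off a higher-index medium gives a half-wave phase shift.
At the lower boundary (n = 1.7 to n = 1.57) the reflected ray undergoes no phase shift.
The two reflections differ by half a wavelength.
For weak reflection here: 2 n t = m λ.
λ = 2 n t / m = 2169 / m nm.
m=2: 1085 nm (IR); m=3: 723 nm (visible); m=4: 542 nm (visible); m=5: 434 nm (visible); m=6: 362 nm (UV).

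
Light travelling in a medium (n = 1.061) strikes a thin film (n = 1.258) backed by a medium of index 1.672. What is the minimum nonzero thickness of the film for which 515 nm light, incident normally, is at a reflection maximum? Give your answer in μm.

0.205 μm

Ray reflecting at the top interface goes from n = 1.061 toward n = 1.258: a half-wave phase shift.
Bottom surface (1.258 → 1.672): reflection off a higher-index medium gives a half-wave phase shift.
Zero or two π shifts → no net half-wave offset.
So the condition for constructive reflection is 2 n t = m λ.
Minimum nonzero at m = 1: t = λ / (2 n) = 515 / (2 × 1.258) = 205 nm.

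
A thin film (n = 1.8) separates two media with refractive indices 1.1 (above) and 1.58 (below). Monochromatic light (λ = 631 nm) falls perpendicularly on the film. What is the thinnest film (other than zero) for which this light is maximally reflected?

Top surface (1.1 → 1.8): reflection off a higher-index medium gives a half-wave phase shift.
Ray reflecting at the bottom interface goes from n = 1.8 toward n = 1.58: no phase shift.
Net: one phase inversion between the two reflected rays.
So the condition for constructive reflection is 2 n t = (m + ½) λ.
Minimum at m = 0: t = λ / (4 n) = 631 / (4 × 1.8) = 87.6 nm.

87.6 nm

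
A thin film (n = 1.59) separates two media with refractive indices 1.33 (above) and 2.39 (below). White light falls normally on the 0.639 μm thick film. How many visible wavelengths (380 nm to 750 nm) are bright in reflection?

3

At the upper boundary (n = 1.33 to n = 1.59) the reflected ray undergoes a half-wave phase shift.
Ray reflecting at the bottom interface goes from n = 1.59 toward n = 2.39: a half-wave phase shift.
Zero or two π shifts → no net half-wave offset.
So the condition for constructive reflection is 2 n t = m λ.
λ = 2 n t / m = 2032 / m nm.
m=2: 1016 nm (IR); m=3: 677 nm (visible); m=4: 508 nm (visible); m=5: 406 nm (visible); m=6: 339 nm (UV).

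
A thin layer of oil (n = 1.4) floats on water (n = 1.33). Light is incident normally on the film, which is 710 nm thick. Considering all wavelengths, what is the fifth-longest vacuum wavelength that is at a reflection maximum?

442 nm

Ray reflecting at the top interface goes from n = 1.0 toward n = 1.4: a half-wave phase shift.
Bottom surface (1.4 → 1.33): reflection off a lower-index medium gives no phase shift.
Exactly one π shift → a net half-wave offset.
For bright reflection here: 2 n t = (m + ½) λ.
λ = 2 n t / (m + ½). The fifth-longest wavelength is m = 4: λ = 2 × 1.4 × 710 / 4.50 = 442 nm.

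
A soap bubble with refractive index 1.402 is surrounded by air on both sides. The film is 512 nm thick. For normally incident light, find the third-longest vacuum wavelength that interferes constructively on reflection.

Top surface (1.0 → 1.402): reflection off a higher-index medium gives a half-wave phase shift.
At the lower boundary (n = 1.402 to n = 1.0) the reflected ray undergoes no phase shift.
Exactly one π shift → a net half-wave offset.
So the condition for constructive reflection is 2 n t = (m + ½) λ.
λ = 2 n t / (m + ½). The third-longest wavelength is m = 2: λ = 2 × 1.402 × 512 / 2.50 = 574 nm.

574 nm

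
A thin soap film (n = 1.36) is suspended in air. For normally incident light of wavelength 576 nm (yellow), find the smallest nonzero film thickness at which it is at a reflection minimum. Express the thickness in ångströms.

Ray reflecting at the top interface goes from n = 1.0 toward n = 1.36: a half-wave phase shift.
Bottom surface (1.36 → 1.0): reflection off a lower-index medium gives no phase shift.
Net: one phase inversion between the two reflected rays.
For dark reflection here: 2 n t = m λ.
Minimum nonzero at m = 1: t = λ / (2 n) = 576 / (2 × 1.36) = 212 nm.

2118 Å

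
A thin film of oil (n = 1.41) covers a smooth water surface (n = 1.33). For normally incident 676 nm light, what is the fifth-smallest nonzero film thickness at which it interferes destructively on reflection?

1199 nm

Top surface (1.0 → 1.41): reflection off a higher-index medium gives a half-wave phase shift.
At the lower boundary (n = 1.41 to n = 1.33) the reflected ray undergoes no phase shift.
Net: one phase inversion between the two reflected rays.
For dark reflection here: 2 n t = m λ.
The fifth-smallest nonzero thickness corresponds to m = 5: t = m λ / (2 n) = 5.00 × 676 / (2 × 1.41) = 1199 nm.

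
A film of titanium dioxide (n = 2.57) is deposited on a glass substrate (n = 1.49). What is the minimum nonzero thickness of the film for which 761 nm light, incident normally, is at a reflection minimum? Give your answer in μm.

0.148 μm

Top surface (1.0 → 2.57): reflection off a higher-index medium gives a half-wave phase shift.
At the lower boundary (n = 2.57 to n = 1.49) the reflected ray undergoes no phase shift.
Net: one phase inversion between the two reflected rays.
For dark reflection here: 2 n t = m λ.
Minimum nonzero at m = 1: t = λ / (2 n) = 761 / (2 × 2.57) = 148 nm.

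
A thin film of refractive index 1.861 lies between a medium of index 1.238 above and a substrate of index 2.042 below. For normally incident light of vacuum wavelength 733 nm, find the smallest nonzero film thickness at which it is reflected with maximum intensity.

197 nm

At the upper boundary (n = 1.238 to n = 1.861) the reflected ray undergoes a half-wave phase shift.
Ray reflecting at the bottom interface goes from n = 1.861 toward n = 2.042: a half-wave phase shift.
Zero or two π shifts → no net half-wave offset.
So the condition for constructive reflection is 2 n t = m λ.
Minimum nonzero at m = 1: t = λ / (2 n) = 733 / (2 × 1.861) = 197 nm.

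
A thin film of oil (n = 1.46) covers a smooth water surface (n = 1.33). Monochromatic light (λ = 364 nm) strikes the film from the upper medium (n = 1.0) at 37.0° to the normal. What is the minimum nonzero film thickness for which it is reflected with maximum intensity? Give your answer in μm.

Ray reflecting at the top interface goes from n = 1.0 toward n = 1.46: a half-wave phase shift.
At the lower boundary (n = 1.46 to n = 1.33) the reflected ray undergoes no phase shift.
Exactly one π shift → a net half-wave offset.
For maximum reflection here: 2 n t cos θ_r = (m + ½) λ.
Snell's law: 1.0 sin 37.0° = 1.46 sin θ_r → sin θ_r = 0.412, cos θ_r = 0.911.
Minimum at m = 0: t = λ / (4 n cos θ_r) = 364 / (4 × 1.46 × 0.911) = 68.4 nm.

0.0684 μm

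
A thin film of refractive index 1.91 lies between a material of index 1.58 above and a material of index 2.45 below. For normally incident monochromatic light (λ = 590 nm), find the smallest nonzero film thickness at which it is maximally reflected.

154 nm

Ray reflecting at the top interface goes from n = 1.58 toward n = 1.91: a half-wave phase shift.
Ray reflecting at the bottom interface goes from n = 1.91 toward n = 2.45: a half-wave phase shift.
Zero or two π shifts → no net half-wave offset.
With no net inversion, constructive interference in reflection requires 2 n t = m λ.
Minimum nonzero at m = 1: t = λ / (2 n) = 590 / (2 × 1.91) = 154 nm.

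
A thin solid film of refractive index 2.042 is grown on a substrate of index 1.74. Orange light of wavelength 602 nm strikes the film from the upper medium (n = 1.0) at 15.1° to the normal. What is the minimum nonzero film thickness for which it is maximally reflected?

Top surface (1.0 → 2.042): reflection off a higher-index medium gives a half-wave phase shift.
Bottom surface (2.042 → 1.74): reflection off a lower-index medium gives no phase shift.
Exactly one π shift → a net half-wave offset.
With one net inversion, constructive interference in reflection requires 2 n t cos θ_r = (m + ½) λ.
Snell's law: 1.0 sin 15.1° = 2.042 sin θ_r → sin θ_r = 0.128, cos θ_r = 0.992.
Minimum at m = 0: t = λ / (4 n cos θ_r) = 602 / (4 × 2.042 × 0.992) = 74.3 nm.

74.3 nm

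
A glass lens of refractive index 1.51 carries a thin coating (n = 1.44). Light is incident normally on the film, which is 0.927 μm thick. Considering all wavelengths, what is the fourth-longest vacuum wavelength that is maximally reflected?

Top surface (1.0 → 1.44): reflection off a higher-index medium gives a half-wave phase shift.
At the lower boundary (n = 1.44 to n = 1.51) the reflected ray undergoes a half-wave phase shift.
Net: no relative phase inversion (both shifts match).
So the condition for constructive reflection is 2 n t = m λ.
λ = 2 n t / m. The fourth-longest wavelength is m = 4: λ = 2 × 1.44 × 927 / 4.00 = 667 nm.

667 nm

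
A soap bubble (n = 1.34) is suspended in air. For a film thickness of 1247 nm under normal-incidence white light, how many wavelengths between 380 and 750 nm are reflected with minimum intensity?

4

Ray reflecting at the top interface goes from n = 1.0 toward n = 1.34: a half-wave phase shift.
Bottom surface (1.34 → 1.0): reflection off a lower-index medium gives no phase shift.
The two reflections differ by half a wavelength.
For minimum reflection here: 2 n t = m λ.
λ = 2 n t / m = 3342 / m nm.
m=4: 835 nm (IR); m=5: 668 nm (visible); m=6: 557 nm (visible); m=7: 477 nm (visible); m=8: 418 nm (visible); m=9: 371 nm (UV).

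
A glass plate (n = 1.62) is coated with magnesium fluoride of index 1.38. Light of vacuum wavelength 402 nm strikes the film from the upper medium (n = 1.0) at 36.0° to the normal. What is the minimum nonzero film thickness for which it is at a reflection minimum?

Ray reflecting at the top interface goes from n = 1.0 toward n = 1.38: a half-wave phase shift.
Bottom surface (1.38 → 1.62): reflection off a higher-index medium gives a half-wave phase shift.
Zero or two π shifts → no net half-wave offset.
With no net inversion, destructive interference in reflection requires 2 n t cos θ_r = (m + ½) λ.
Snell's law: 1.0 sin 36.0° = 1.38 sin θ_r → sin θ_r = 0.426, cos θ_r = 0.905.
Minimum at m = 0: t = λ / (4 n cos θ_r) = 402 / (4 × 1.38 × 0.905) = 80.5 nm.

80.5 nm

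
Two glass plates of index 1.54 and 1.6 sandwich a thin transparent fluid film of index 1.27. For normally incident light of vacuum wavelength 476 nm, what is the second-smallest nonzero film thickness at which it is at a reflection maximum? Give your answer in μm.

At the upper boundary (n = 1.54 to n = 1.27) the reflected ray undergoes no phase shift.
Bottom surface (1.27 → 1.6): reflection off a higher-index medium gives a half-wave phase shift.
Net: one phase inversion between the two reflected rays.
So the condition for constructive reflection is 2 n t = (m + ½) λ.
The second-smallest nonzero thickness corresponds to m = 1: t = (m + ½) λ / (2 n) = 1.50 × 476 / (2 × 1.27) = 281 nm.

0.281 μm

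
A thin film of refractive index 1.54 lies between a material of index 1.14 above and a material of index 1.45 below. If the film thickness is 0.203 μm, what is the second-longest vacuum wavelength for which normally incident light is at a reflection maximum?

At the upper boundary (n = 1.14 to n = 1.54) the reflected ray undergoes a half-wave phase shift.
Ray reflecting at the bottom interface goes from n = 1.54 toward n = 1.45: no phase shift.
Net: one phase inversion between the two reflected rays.
For bright reflection here: 2 n t = (m + ½) λ.
λ = 2 n t / (m + ½). The second-longest wavelength is m = 1: λ = 2 × 1.54 × 203 / 1.50 = 417 nm.

417 nm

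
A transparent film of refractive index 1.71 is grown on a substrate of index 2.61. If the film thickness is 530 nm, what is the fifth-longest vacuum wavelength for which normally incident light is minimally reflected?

403 nm

At the upper boundary (n = 1.0 to n = 1.71) the reflected ray undergoes a half-wave phase shift.
Bottom surface (1.71 → 2.61): reflection off a higher-index medium gives a half-wave phase shift.
The two reflections carry the same phase change, so no net offset.
So the condition for destructive reflection is 2 n t = (m + ½) λ.
λ = 2 n t / (m + ½). The fifth-longest wavelength is m = 4: λ = 2 × 1.71 × 530 / 4.50 = 403 nm.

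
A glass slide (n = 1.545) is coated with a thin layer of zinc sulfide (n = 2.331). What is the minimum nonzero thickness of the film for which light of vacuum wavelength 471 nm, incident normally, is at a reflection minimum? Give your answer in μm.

0.101 μm

At the upper boundary (n = 1.0 to n = 2.331) the reflected ray undergoes a half-wave phase shift.
Bottom surface (2.331 → 1.545): reflection off a lower-index medium gives no phase shift.
The two reflections differ by half a wavelength.
With one net inversion, destructive interference in reflection requires 2 n t = m λ.
Minimum nonzero at m = 1: t = λ / (2 n) = 471 / (2 × 2.331) = 101 nm.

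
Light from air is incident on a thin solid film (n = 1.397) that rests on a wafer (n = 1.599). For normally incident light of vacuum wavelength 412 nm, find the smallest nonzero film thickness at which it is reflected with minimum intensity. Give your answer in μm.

0.0737 μm

Ray reflecting at the top interface goes from n = 1.0 toward n = 1.397: a half-wave phase shift.
At the lower boundary (n = 1.397 to n = 1.599) the reflected ray undergoes a half-wave phase shift.
Net: no relative phase inversion (both shifts match).
For weak reflection here: 2 n t = (m + ½) λ.
Minimum at m = 0: t = λ / (4 n) = 412 / (4 × 1.397) = 73.7 nm.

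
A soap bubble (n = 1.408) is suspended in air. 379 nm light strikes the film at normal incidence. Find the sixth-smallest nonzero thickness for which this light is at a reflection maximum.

Ray reflecting at the top interface goes from n = 1.0 toward n = 1.408: a half-wave phase shift.
Ray reflecting at the bottom interface goes from n = 1.408 toward n = 1.0: no phase shift.
Net: one phase inversion between the two reflected rays.
For strong reflection here: 2 n t = (m + ½) λ.
The sixth-smallest nonzero thickness corresponds to m = 5: t = (m + ½) λ / (2 n) = 5.50 × 379 / (2 × 1.408) = 740 nm.

740 nm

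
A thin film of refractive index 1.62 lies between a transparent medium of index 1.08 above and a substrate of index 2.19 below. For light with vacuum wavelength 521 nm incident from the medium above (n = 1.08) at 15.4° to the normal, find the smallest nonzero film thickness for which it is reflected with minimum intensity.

At the upper boundary (n = 1.08 to n = 1.62) the reflected ray undergoes a half-wave phase shift.
Bottom surface (1.62 → 2.19): reflection off a higher-index medium gives a half-wave phase shift.
Net: no relative phase inversion (both shifts match).
With no net inversion, destructive interference in reflection requires 2 n t cos θ_r = (m + ½) λ.
Snell's law: 1.08 sin 15.4° = 1.62 sin θ_r → sin θ_r = 0.177, cos θ_r = 0.984.
Minimum at m = 0: t = λ / (4 n cos θ_r) = 521 / (4 × 1.62 × 0.984) = 81.7 nm.

81.7 nm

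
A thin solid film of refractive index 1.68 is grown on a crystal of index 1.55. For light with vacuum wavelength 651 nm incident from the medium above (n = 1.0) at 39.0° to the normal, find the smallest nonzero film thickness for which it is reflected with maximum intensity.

Top surface (1.0 → 1.68): reflection off a higher-index medium gives a half-wave phase shift.
At the lower boundary (n = 1.68 to n = 1.55) the reflected ray undergoes no phase shift.
Exactly one π shift → a net half-wave offset.
With one net inversion, constructive interference in reflection requires 2 n t cos θ_r = (m + ½) λ.
Snell's law: 1.0 sin 39.0° = 1.68 sin θ_r → sin θ_r = 0.375, cos θ_r = 0.927.
Minimum at m = 0: t = λ / (4 n cos θ_r) = 651 / (4 × 1.68 × 0.927) = 104 nm.

104 nm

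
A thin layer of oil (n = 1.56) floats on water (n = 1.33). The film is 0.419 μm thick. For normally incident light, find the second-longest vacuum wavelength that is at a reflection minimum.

Ray reflecting at the top interface goes from n = 1.0 toward n = 1.56: a half-wave phase shift.
At the lower boundary (n = 1.56 to n = 1.33) the reflected ray undergoes no phase shift.
Net: one phase inversion between the two reflected rays.
So the condition for destructive reflection is 2 n t = m λ.
λ = 2 n t / m. The second-longest wavelength is m = 2: λ = 2 × 1.56 × 419 / 2.00 = 654 nm.

654 nm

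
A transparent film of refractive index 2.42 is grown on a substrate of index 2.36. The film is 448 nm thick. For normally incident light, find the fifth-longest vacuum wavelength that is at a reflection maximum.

Ray reflecting at the top interface goes from n = 1.0 toward n = 2.42: a half-wave phase shift.
At the lower boundary (n = 2.42 to n = 2.36) the reflected ray undergoes no phase shift.
Net: one phase inversion between the two reflected rays.
For maximum reflection here: 2 n t = (m + ½) λ.
λ = 2 n t / (m + ½). The fifth-longest wavelength is m = 4: λ = 2 × 2.42 × 448 / 4.50 = 482 nm.

482 nm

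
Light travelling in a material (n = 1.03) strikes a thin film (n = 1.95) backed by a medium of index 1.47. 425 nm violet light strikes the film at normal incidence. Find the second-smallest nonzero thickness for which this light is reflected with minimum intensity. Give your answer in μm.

0.218 μm

Ray reflecting at the top interface goes from n = 1.03 toward n = 1.95: a half-wave phase shift.
Ray reflecting at the bottom interface goes from n = 1.95 toward n = 1.47: no phase shift.
The two reflections differ by half a wavelength.
So the condition for destructive reflection is 2 n t = m λ.
The second-smallest nonzero thickness corresponds to m = 2: t = m λ / (2 n) = 2.00 × 425 / (2 × 1.95) = 218 nm.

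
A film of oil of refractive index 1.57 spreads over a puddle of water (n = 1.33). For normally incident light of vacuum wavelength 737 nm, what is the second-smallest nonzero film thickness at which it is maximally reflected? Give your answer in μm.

At the upper boundary (n = 1.0 to n = 1.57) the reflected ray undergoes a half-wave phase shift.
Bottom surface (1.57 → 1.33): reflection off a lower-index medium gives no phase shift.
Net: one phase inversion between the two reflected rays.
With one net inversion, constructive interference in reflection requires 2 n t = (m + ½) λ.
The second-smallest nonzero thickness corresponds to m = 1: t = (m + ½) λ / (2 n) = 1.50 × 737 / (2 × 1.57) = 352 nm.

0.352 μm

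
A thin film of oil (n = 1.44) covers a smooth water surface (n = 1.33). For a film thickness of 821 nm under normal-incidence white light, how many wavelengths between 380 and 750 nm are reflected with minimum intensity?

Ray reflecting at the top interface goes from n = 1.0 toward n = 1.44: a half-wave phase shift.
At the lower boundary (n = 1.44 to n = 1.33) the reflected ray undergoes no phase shift.
The two reflections differ by half a wavelength.
So the condition for destructive reflection is 2 n t = m λ.
λ = 2 n t / m = 2364 / m nm.
m=3: 788 nm (IR); m=4: 591 nm (visible); m=5: 473 nm (visible); m=6: 394 nm (visible); m=7: 338 nm (UV).

3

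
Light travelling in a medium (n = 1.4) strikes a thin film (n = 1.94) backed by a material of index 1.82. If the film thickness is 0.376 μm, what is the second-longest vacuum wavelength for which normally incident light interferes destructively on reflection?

At the upper boundary (n = 1.4 to n = 1.94) the reflected ray undergoes a half-wave phase shift.
Bottom surface (1.94 → 1.82): reflection off a lower-index medium gives no phase shift.
Net: one phase inversion between the two reflected rays.
So the condition for destructive reflection is 2 n t = m λ.
λ = 2 n t / m. The second-longest wavelength is m = 2: λ = 2 × 1.94 × 376 / 2.00 = 729 nm.

729 nm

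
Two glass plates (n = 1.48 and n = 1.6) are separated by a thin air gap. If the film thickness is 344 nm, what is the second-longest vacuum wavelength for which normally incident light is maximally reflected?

Top surface (1.48 → 1.0): reflection off a lower-index medium gives no phase shift.
Bottom surface (1.0 → 1.6): reflection off a higher-index medium gives a half-wave phase shift.
The two reflections differ by half a wavelength.
So the condition for constructive reflection is 2 n t = (m + ½) λ.
λ = 2 n t / (m + ½). The second-longest wavelength is m = 1: λ = 2 × 1.0 × 344 / 1.50 = 459 nm.

459 nm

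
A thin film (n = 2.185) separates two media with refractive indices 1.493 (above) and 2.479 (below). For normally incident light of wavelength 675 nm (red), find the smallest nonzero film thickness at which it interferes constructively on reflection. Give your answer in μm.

0.154 μm

Ray reflecting at the top interface goes from n = 1.493 toward n = 2.185: a half-wave phase shift.
Bottom surface (2.185 → 2.479): reflection off a higher-index medium gives a half-wave phase shift.
Net: no relative phase inversion (both shifts match).
For bright reflection here: 2 n t = m λ.
Minimum nonzero at m = 1: t = λ / (2 n) = 675 / (2 × 2.185) = 154 nm.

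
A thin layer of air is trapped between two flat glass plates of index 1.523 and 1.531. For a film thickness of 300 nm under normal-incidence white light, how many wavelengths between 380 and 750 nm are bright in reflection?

At the upper boundary (n = 1.523 to n = 1.0) the reflected ray undergoes no phase shift.
At the lower boundary (n = 1.0 to n = 1.531) the reflected ray undergoes a half-wave phase shift.
The two reflections differ by half a wavelength.
For maximum reflection here: 2 n t = (m + ½) λ.
λ = 2 n t / (m + ½) = 600 / (m + ½) nm.
m=0: 1200 nm (IR); m=1: 400 nm (visible); m=2: 240 nm (UV).

1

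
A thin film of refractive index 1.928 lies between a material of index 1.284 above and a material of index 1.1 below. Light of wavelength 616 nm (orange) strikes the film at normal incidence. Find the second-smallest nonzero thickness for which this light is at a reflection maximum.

240 nm

Top surface (1.284 → 1.928): reflection off a higher-index medium gives a half-wave phase shift.
Ray reflecting at the bottom interface goes from n = 1.928 toward n = 1.1: no phase shift.
Net: one phase inversion between the two reflected rays.
With one net inversion, constructive interference in reflection requires 2 n t = (m + ½) λ.
The second-smallest nonzero thickness corresponds to m = 1: t = (m + ½) λ / (2 n) = 1.50 × 616 / (2 × 1.928) = 240 nm.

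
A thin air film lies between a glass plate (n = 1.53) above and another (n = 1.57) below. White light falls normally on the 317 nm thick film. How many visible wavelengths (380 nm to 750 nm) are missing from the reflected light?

Ray reflecting at the top interface goes from n = 1.53 toward n = 1.0: no phase shift.
Bottom surface (1.0 → 1.57): reflection off a higher-index medium gives a half-wave phase shift.
Exactly one π shift → a net half-wave offset.
So the condition for destructive reflection is 2 n t = m λ.
λ = 2 n t / m = 634 / m nm.
m=1: 634 nm (visible); m=2: 317 nm (UV).

1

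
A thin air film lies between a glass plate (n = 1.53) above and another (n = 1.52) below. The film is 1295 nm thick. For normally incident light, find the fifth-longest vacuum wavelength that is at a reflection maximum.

At the upper boundary (n = 1.53 to n = 1.0) the reflected ray undergoes no phase shift.
Bottom surface (1.0 → 1.52): reflection off a higher-index medium gives a half-wave phase shift.
Exactly one π shift → a net half-wave offset.
With one net inversion, constructive interference in reflection requires 2 n t = (m + ½) λ.
λ = 2 n t / (m + ½). The fifth-longest wavelength is m = 4: λ = 2 × 1.0 × 1295 / 4.50 = 576 nm.

576 nm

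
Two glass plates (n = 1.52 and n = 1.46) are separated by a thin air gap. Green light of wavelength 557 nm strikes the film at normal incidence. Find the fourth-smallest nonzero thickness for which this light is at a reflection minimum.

At the upper boundary (n = 1.52 to n = 1.0) the reflected ray undergoes no phase shift.
At the lower boundary (n = 1.0 to n = 1.46) the reflected ray undergoes a half-wave phase shift.
The two reflections differ by half a wavelength.
For minimum reflection here: 2 n t = m λ.
The fourth-smallest nonzero thickness corresponds to m = 4: t = m λ / (2 n) = 4.00 × 557 / (2 × 1.0) = 1114 nm.

1114 nm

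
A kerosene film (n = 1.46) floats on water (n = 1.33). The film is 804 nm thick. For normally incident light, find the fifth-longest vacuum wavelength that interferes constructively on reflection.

522 nm

Ray reflecting at the top interface goes from n = 1.0 toward n = 1.46: a half-wave phase shift.
At the lower boundary (n = 1.46 to n = 1.33) the reflected ray undergoes no phase shift.
The two reflections differ by half a wavelength.
With one net inversion, constructive interference in reflection requires 2 n t = (m + ½) λ.
λ = 2 n t / (m + ½). The fifth-longest wavelength is m = 4: λ = 2 × 1.46 × 804 / 4.50 = 522 nm.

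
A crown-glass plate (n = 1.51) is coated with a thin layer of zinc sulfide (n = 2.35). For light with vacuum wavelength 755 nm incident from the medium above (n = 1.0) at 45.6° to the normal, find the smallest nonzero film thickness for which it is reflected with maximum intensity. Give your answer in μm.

0.0843 μm

At the upper boundary (n = 1.0 to n = 2.35) the reflected ray undergoes a half-wave phase shift.
Ray reflecting at the bottom interface goes from n = 2.35 toward n = 1.51: no phase shift.
Exactly one π shift → a net half-wave offset.
For strong reflection here: 2 n t cos θ_r = (m + ½) λ.
Snell's law: 1.0 sin 45.6° = 2.35 sin θ_r → sin θ_r = 0.304, cos θ_r = 0.953.
Minimum at m = 0: t = λ / (4 n cos θ_r) = 755 / (4 × 2.35 × 0.953) = 84.3 nm.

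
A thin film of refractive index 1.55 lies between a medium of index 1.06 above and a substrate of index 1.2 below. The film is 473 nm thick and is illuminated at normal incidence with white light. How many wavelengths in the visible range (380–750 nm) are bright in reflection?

2

Ray reflecting at the top interface goes from n = 1.06 toward n = 1.55: a half-wave phase shift.
Bottom surface (1.55 → 1.2): reflection off a lower-index medium gives no phase shift.
The two reflections differ by half a wavelength.
For strong reflection here: 2 n t = (m + ½) λ.
λ = 2 n t / (m + ½) = 1466 / (m + ½) nm.
m=1: 978 nm (IR); m=2: 587 nm (visible); m=3: 419 nm (visible); m=4: 326 nm (UV).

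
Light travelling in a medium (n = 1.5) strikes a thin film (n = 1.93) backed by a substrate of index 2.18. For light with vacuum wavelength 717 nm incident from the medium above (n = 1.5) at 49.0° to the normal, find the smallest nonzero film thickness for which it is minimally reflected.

At the upper boundary (n = 1.5 to n = 1.93) the reflected ray undergoes a half-wave phase shift.
Bottom surface (1.93 → 2.18): reflection off a higher-index medium gives a half-wave phase shift.
Net: no relative phase inversion (both shifts match).
With no net inversion, destructive interference in reflection requires 2 n t cos θ_r = (m + ½) λ.
Snell's law: 1.5 sin 49.0° = 1.93 sin θ_r → sin θ_r = 0.587, cos θ_r = 0.810.
Minimum at m = 0: t = λ / (4 n cos θ_r) = 717 / (4 × 1.93 × 0.810) = 115 nm.

115 nm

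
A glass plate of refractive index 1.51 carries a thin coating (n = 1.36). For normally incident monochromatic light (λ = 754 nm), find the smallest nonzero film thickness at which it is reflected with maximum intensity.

277 nm

Top surface (1.0 → 1.36): reflection off a higher-index medium gives a half-wave phase shift.
Bottom surface (1.36 → 1.51): reflection off a higher-index medium gives a half-wave phase shift.
The two reflections carry the same phase change, so no net offset.
With no net inversion, constructive interference in reflection requires 2 n t = m λ.
Minimum nonzero at m = 1: t = λ / (2 n) = 754 / (2 × 1.36) = 277 nm.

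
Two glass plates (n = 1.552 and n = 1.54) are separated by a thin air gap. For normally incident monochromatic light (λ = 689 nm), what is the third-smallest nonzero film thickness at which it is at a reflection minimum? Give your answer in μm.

1.03 μm

Ray reflecting at the top interface goes from n = 1.552 toward n = 1.0: no phase shift.
Ray reflecting at the bottom interface goes from n = 1.0 toward n = 1.54: a half-wave phase shift.
Net: one phase inversion between the two reflected rays.
For dark reflection here: 2 n t = m λ.
The third-smallest nonzero thickness corresponds to m = 3: t = m λ / (2 n) = 3.00 × 689 / (2 × 1.0) = 1034 nm.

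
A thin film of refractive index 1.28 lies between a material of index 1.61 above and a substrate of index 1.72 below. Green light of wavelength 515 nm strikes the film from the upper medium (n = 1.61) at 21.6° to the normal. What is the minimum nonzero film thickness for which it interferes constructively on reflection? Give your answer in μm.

0.113 μm

Top surface (1.61 → 1.28): reflection off a lower-index medium gives no phase shift.
Bottom surface (1.28 → 1.72): reflection off a higher-index medium gives a half-wave phase shift.
Exactly one π shift → a net half-wave offset.
With one net inversion, constructive interference in reflection requires 2 n t cos θ_r = (m + ½) λ.
Snell's law: 1.61 sin 21.6° = 1.28 sin θ_r → sin θ_r = 0.463, cos θ_r = 0.886.
Minimum at m = 0: t = λ / (4 n cos θ_r) = 515 / (4 × 1.28 × 0.886) = 113 nm.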